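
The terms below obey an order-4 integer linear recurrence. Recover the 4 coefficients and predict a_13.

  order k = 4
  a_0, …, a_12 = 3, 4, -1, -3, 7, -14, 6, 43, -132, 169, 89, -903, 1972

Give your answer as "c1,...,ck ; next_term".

-2,-3,1,-2 ; -1484

  a_4 = -2·-3 + -3·-1 + 1·4 + -2·3 = 7
  a_5 = -2·7 + -3·-3 + 1·-1 + -2·4 = -14
  a_6 = -2·-14 + -3·7 + 1·-3 + -2·-1 = 6
  a_7 = -2·6 + -3·-14 + 1·7 + -2·-3 = 43
  a_8 = -2·43 + -3·6 + 1·-14 + -2·7 = -132
  a_9 = -2·-132 + -3·43 + 1·6 + -2·-14 = 169
  a_10 = -2·169 + -3·-132 + 1·43 + -2·6 = 89
  a_11 = -2·89 + -3·169 + 1·-132 + -2·43 = -903
  a_12 = -2·-903 + -3·89 + 1·169 + -2·-132 = 1972
  a_13 = -2·1972 + -3·-903 + 1·89 + -2·169 = -1484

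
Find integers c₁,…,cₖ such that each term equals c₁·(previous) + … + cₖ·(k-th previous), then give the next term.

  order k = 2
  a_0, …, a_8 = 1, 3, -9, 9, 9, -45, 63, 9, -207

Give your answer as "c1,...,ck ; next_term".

  a_2 = -2·3 + -3·1 = -9
  a_3 = -2·-9 + -3·3 = 9
  a_4 = -2·9 + -3·-9 = 9
  a_5 = -2·9 + -3·9 = -45
  a_6 = -2·-45 + -3·9 = 63
  a_7 = -2·63 + -3·-45 = 9
  a_8 = -2·9 + -3·63 = -207
  a_9 = -2·-207 + -3·9 = 387

-2,-3 ; 387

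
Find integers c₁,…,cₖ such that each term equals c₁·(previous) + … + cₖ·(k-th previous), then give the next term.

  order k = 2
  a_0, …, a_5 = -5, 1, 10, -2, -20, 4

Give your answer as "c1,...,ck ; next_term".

  a_2 = 0·1 + -2·-5 = 10
  a_3 = 0·10 + -2·1 = -2
  a_4 = 0·-2 + -2·10 = -20
  a_5 = 0·-20 + -2·-2 = 4
  a_6 = 0·4 + -2·-20 = 40

0,-2 ; 40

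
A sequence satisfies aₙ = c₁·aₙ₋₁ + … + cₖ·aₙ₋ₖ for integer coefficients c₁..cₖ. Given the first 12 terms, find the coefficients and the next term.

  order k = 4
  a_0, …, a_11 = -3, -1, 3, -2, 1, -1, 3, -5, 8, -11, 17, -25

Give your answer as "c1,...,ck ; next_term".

-1,1,1,1 ; 39

  a_4 = -1·-2 + 1·3 + 1·-1 + 1·-3 = 1
  a_5 = -1·1 + 1·-2 + 1·3 + 1·-1 = -1
  a_6 = -1·-1 + 1·1 + 1·-2 + 1·3 = 3
  a_7 = -1·3 + 1·-1 + 1·1 + 1·-2 = -5
  a_8 = -1·-5 + 1·3 + 1·-1 + 1·1 = 8
  a_9 = -1·8 + 1·-5 + 1·3 + 1·-1 = -11
  a_10 = -1·-11 + 1·8 + 1·-5 + 1·3 = 17
  a_11 = -1·17 + 1·-11 + 1·8 + 1·-5 = -25
  a_12 = -1·-25 + 1·17 + 1·-11 + 1·8 = 39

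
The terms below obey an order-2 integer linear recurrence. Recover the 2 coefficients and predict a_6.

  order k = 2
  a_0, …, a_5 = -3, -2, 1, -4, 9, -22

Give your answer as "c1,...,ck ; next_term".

-2,1 ; 53

  a_2 = -2·-2 + 1·-3 = 1
  a_3 = -2·1 + 1·-2 = -4
  a_4 = -2·-4 + 1·1 = 9
  a_5 = -2·9 + 1·-4 = -22
  a_6 = -2·-22 + 1·9 = 53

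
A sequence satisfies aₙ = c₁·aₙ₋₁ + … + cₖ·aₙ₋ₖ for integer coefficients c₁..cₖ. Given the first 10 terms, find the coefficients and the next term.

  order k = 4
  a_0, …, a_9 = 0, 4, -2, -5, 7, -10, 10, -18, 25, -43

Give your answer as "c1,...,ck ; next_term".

  a_4 = -1·-5 + 1·-2 + 1·4 + 1·0 = 7
  a_5 = -1·7 + 1·-5 + 1·-2 + 1·4 = -10
  a_6 = -1·-10 + 1·7 + 1·-5 + 1·-2 = 10
  a_7 = -1·10 + 1·-10 + 1·7 + 1·-5 = -18
  a_8 = -1·-18 + 1·10 + 1·-10 + 1·7 = 25
  a_9 = -1·25 + 1·-18 + 1·10 + 1·-10 = -43
  a_10 = -1·-43 + 1·25 + 1·-18 + 1·10 = 60

-1,1,1,1 ; 60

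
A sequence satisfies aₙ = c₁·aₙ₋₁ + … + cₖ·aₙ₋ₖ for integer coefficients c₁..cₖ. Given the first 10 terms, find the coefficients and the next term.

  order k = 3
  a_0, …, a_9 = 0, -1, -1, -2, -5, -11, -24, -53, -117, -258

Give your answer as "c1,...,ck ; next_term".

2,0,1 ; -569

  a_3 = 2·-1 + 0·-1 + 1·0 = -2
  a_4 = 2·-2 + 0·-1 + 1·-1 = -5
  a_5 = 2·-5 + 0·-2 + 1·-1 = -11
  a_6 = 2·-11 + 0·-5 + 1·-2 = -24
  a_7 = 2·-24 + 0·-11 + 1·-5 = -53
  a_8 = 2·-53 + 0·-24 + 1·-11 = -117
  a_9 = 2·-117 + 0·-53 + 1·-24 = -258
  a_10 = 2·-258 + 0·-117 + 1·-53 = -569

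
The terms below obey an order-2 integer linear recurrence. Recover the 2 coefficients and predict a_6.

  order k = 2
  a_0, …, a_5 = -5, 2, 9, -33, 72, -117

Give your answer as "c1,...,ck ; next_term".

-3,-3 ; 135

  a_2 = -3·2 + -3·-5 = 9
  a_3 = -3·9 + -3·2 = -33
  a_4 = -3·-33 + -3·9 = 72
  a_5 = -3·72 + -3·-33 = -117
  a_6 = -3·-117 + -3·72 = 135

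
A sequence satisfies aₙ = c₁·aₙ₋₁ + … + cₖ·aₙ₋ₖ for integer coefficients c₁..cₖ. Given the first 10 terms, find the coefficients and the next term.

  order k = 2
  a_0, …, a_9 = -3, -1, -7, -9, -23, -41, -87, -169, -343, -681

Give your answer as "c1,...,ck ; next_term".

  a_2 = 1·-1 + 2·-3 = -7
  a_3 = 1·-7 + 2·-1 = -9
  a_4 = 1·-9 + 2·-7 = -23
  a_5 = 1·-23 + 2·-9 = -41
  a_6 = 1·-41 + 2·-23 = -87
  a_7 = 1·-87 + 2·-41 = -169
  a_8 = 1·-169 + 2·-87 = -343
  a_9 = 1·-343 + 2·-169 = -681
  a_10 = 1·-681 + 2·-343 = -1367

1,2 ; -1367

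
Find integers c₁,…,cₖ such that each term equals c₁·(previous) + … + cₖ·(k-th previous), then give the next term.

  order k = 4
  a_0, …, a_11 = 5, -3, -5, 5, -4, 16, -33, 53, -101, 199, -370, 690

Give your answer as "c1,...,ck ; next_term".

-2,-1,-2,-1 ; -1307

  a_4 = -2·5 + -1·-5 + -2·-3 + -1·5 = -4
  a_5 = -2·-4 + -1·5 + -2·-5 + -1·-3 = 16
  a_6 = -2·16 + -1·-4 + -2·5 + -1·-5 = -33
  a_7 = -2·-33 + -1·16 + -2·-4 + -1·5 = 53
  a_8 = -2·53 + -1·-33 + -2·16 + -1·-4 = -101
  a_9 = -2·-101 + -1·53 + -2·-33 + -1·16 = 199
  a_10 = -2·199 + -1·-101 + -2·53 + -1·-33 = -370
  a_11 = -2·-370 + -1·199 + -2·-101 + -1·53 = 690
  a_12 = -2·690 + -1·-370 + -2·199 + -1·-101 = -1307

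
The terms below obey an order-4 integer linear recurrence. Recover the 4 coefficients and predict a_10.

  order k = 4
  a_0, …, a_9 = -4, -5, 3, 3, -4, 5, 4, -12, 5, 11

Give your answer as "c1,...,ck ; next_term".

  a_4 = 0·3 + -1·3 + 1·-5 + -1·-4 = -4
  a_5 = 0·-4 + -1·3 + 1·3 + -1·-5 = 5
  a_6 = 0·5 + -1·-4 + 1·3 + -1·3 = 4
  a_7 = 0·4 + -1·5 + 1·-4 + -1·3 = -12
  a_8 = 0·-12 + -1·4 + 1·5 + -1·-4 = 5
  a_9 = 0·5 + -1·-12 + 1·4 + -1·5 = 11
  a_10 = 0·11 + -1·5 + 1·-12 + -1·4 = -21

0,-1,1,-1 ; -21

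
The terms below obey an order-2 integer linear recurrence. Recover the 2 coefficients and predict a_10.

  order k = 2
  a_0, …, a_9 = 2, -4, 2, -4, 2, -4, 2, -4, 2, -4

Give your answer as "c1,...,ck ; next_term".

  a_2 = 0·-4 + 1·2 = 2
  a_3 = 0·2 + 1·-4 = -4
  a_4 = 0·-4 + 1·2 = 2
  a_5 = 0·2 + 1·-4 = -4
  a_6 = 0·-4 + 1·2 = 2
  a_7 = 0·2 + 1·-4 = -4
  a_8 = 0·-4 + 1·2 = 2
  a_9 = 0·2 + 1·-4 = -4
  a_10 = 0·-4 + 1·2 = 2

0,1 ; 2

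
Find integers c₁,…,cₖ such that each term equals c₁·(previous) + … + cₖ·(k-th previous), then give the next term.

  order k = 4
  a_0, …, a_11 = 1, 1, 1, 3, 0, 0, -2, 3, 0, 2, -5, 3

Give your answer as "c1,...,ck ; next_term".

  a_4 = 0·3 + 0·1 + -1·1 + 1·1 = 0
  a_5 = 0·0 + 0·3 + -1·1 + 1·1 = 0
  a_6 = 0·0 + 0·0 + -1·3 + 1·1 = -2
  a_7 = 0·-2 + 0·0 + -1·0 + 1·3 = 3
  a_8 = 0·3 + 0·-2 + -1·0 + 1·0 = 0
  a_9 = 0·0 + 0·3 + -1·-2 + 1·0 = 2
  a_10 = 0·2 + 0·0 + -1·3 + 1·-2 = -5
  a_11 = 0·-5 + 0·2 + -1·0 + 1·3 = 3
  a_12 = 0·3 + 0·-5 + -1·2 + 1·0 = -2

0,0,-1,1 ; -2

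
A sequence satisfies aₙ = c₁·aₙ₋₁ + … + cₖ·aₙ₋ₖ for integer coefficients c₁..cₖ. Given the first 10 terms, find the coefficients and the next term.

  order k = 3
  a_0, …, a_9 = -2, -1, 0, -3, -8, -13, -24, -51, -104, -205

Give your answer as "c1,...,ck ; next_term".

  a_3 = 2·0 + -1·-1 + 2·-2 = -3
  a_4 = 2·-3 + -1·0 + 2·-1 = -8
  a_5 = 2·-8 + -1·-3 + 2·0 = -13
  a_6 = 2·-13 + -1·-8 + 2·-3 = -24
  a_7 = 2·-24 + -1·-13 + 2·-8 = -51
  a_8 = 2·-51 + -1·-24 + 2·-13 = -104
  a_9 = 2·-104 + -1·-51 + 2·-24 = -205
  a_10 = 2·-205 + -1·-104 + 2·-51 = -408

2,-1,2 ; -408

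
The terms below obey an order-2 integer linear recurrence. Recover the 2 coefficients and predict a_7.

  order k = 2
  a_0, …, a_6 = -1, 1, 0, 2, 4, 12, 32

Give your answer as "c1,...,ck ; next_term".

2,2 ; 88

  a_2 = 2·1 + 2·-1 = 0
  a_3 = 2·0 + 2·1 = 2
  a_4 = 2·2 + 2·0 = 4
  a_5 = 2·4 + 2·2 = 12
  a_6 = 2·12 + 2·4 = 32
  a_7 = 2·32 + 2·12 = 88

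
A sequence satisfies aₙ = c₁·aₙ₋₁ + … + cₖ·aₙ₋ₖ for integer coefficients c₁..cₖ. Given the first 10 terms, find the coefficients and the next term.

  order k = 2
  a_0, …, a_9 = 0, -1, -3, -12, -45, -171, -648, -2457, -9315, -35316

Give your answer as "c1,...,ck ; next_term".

3,3 ; -133893

  a_2 = 3·-1 + 3·0 = -3
  a_3 = 3·-3 + 3·-1 = -12
  a_4 = 3·-12 + 3·-3 = -45
  a_5 = 3·-45 + 3·-12 = -171
  a_6 = 3·-171 + 3·-45 = -648
  a_7 = 3·-648 + 3·-171 = -2457
  a_8 = 3·-2457 + 3·-648 = -9315
  a_9 = 3·-9315 + 3·-2457 = -35316
  a_10 = 3·-35316 + 3·-9315 = -133893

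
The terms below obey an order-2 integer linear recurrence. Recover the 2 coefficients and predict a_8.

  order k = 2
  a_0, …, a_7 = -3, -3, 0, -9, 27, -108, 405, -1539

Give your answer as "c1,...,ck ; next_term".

-3,3 ; 5832

  a_2 = -3·-3 + 3·-3 = 0
  a_3 = -3·0 + 3·-3 = -9
  a_4 = -3·-9 + 3·0 = 27
  a_5 = -3·27 + 3·-9 = -108
  a_6 = -3·-108 + 3·27 = 405
  a_7 = -3·405 + 3·-108 = -1539
  a_8 = -3·-1539 + 3·405 = 5832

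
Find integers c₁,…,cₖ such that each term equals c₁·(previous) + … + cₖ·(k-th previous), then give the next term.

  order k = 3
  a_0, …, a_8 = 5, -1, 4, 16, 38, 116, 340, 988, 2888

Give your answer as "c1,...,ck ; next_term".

  a_3 = 2·4 + 2·-1 + 2·5 = 16
  a_4 = 2·16 + 2·4 + 2·-1 = 38
  a_5 = 2·38 + 2·16 + 2·4 = 116
  a_6 = 2·116 + 2·38 + 2·16 = 340
  a_7 = 2·340 + 2·116 + 2·38 = 988
  a_8 = 2·988 + 2·340 + 2·116 = 2888
  a_9 = 2·2888 + 2·988 + 2·340 = 8432

2,2,2 ; 8432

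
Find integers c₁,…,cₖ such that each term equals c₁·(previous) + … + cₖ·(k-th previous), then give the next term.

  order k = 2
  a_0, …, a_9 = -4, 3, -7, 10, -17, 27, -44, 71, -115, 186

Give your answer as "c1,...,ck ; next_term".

-1,1 ; -301

  a_2 = -1·3 + 1·-4 = -7
  a_3 = -1·-7 + 1·3 = 10
  a_4 = -1·10 + 1·-7 = -17
  a_5 = -1·-17 + 1·10 = 27
  a_6 = -1·27 + 1·-17 = -44
  a_7 = -1·-44 + 1·27 = 71
  a_8 = -1·71 + 1·-44 = -115
  a_9 = -1·-115 + 1·71 = 186
  a_10 = -1·186 + 1·-115 = -301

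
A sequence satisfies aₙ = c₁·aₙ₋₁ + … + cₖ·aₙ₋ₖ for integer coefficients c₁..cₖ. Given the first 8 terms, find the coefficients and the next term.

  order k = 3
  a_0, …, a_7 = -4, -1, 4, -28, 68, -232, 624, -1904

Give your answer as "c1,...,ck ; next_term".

-2,4,4 ; 5376

  a_3 = -2·4 + 4·-1 + 4·-4 = -28
  a_4 = -2·-28 + 4·4 + 4·-1 = 68
  a_5 = -2·68 + 4·-28 + 4·4 = -232
  a_6 = -2·-232 + 4·68 + 4·-28 = 624
  a_7 = -2·624 + 4·-232 + 4·68 = -1904
  a_8 = -2·-1904 + 4·624 + 4·-232 = 5376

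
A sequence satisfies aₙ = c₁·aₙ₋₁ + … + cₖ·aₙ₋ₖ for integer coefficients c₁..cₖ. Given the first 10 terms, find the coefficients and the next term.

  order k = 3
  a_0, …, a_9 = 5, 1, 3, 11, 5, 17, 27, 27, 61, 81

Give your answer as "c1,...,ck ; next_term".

0,1,2 ; 115

  a_3 = 0·3 + 1·1 + 2·5 = 11
  a_4 = 0·11 + 1·3 + 2·1 = 5
  a_5 = 0·5 + 1·11 + 2·3 = 17
  a_6 = 0·17 + 1·5 + 2·11 = 27
  a_7 = 0·27 + 1·17 + 2·5 = 27
  a_8 = 0·27 + 1·27 + 2·17 = 61
  a_9 = 0·61 + 1·27 + 2·27 = 81
  a_10 = 0·81 + 1·61 + 2·27 = 115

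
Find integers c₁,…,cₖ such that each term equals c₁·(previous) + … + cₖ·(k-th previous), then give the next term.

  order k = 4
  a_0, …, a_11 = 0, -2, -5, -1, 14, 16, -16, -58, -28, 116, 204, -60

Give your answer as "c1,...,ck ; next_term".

  a_4 = 0·-1 + -2·-5 + -2·-2 + -2·0 = 14
  a_5 = 0·14 + -2·-1 + -2·-5 + -2·-2 = 16
  a_6 = 0·16 + -2·14 + -2·-1 + -2·-5 = -16
  a_7 = 0·-16 + -2·16 + -2·14 + -2·-1 = -58
  a_8 = 0·-58 + -2·-16 + -2·16 + -2·14 = -28
  a_9 = 0·-28 + -2·-58 + -2·-16 + -2·16 = 116
  a_10 = 0·116 + -2·-28 + -2·-58 + -2·-16 = 204
  a_11 = 0·204 + -2·116 + -2·-28 + -2·-58 = -60
  a_12 = 0·-60 + -2·204 + -2·116 + -2·-28 = -584

0,-2,-2,-2 ; -584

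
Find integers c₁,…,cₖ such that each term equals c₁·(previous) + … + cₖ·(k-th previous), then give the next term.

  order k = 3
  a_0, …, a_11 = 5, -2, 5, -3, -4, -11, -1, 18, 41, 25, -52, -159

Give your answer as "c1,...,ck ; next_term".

  a_3 = 1·5 + -1·-2 + -2·5 = -3
  a_4 = 1·-3 + -1·5 + -2·-2 = -4
  a_5 = 1·-4 + -1·-3 + -2·5 = -11
  a_6 = 1·-11 + -1·-4 + -2·-3 = -1
  a_7 = 1·-1 + -1·-11 + -2·-4 = 18
  a_8 = 1·18 + -1·-1 + -2·-11 = 41
  a_9 = 1·41 + -1·18 + -2·-1 = 25
  a_10 = 1·25 + -1·41 + -2·18 = -52
  a_11 = 1·-52 + -1·25 + -2·41 = -159
  a_12 = 1·-159 + -1·-52 + -2·25 = -157

1,-1,-2 ; -157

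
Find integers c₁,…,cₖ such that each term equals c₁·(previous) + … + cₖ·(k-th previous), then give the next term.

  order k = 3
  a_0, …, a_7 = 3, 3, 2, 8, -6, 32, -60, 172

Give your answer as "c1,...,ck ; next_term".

-2,2,2 ; -400

  a_3 = -2·2 + 2·3 + 2·3 = 8
  a_4 = -2·8 + 2·2 + 2·3 = -6
  a_5 = -2·-6 + 2·8 + 2·2 = 32
  a_6 = -2·32 + 2·-6 + 2·8 = -60
  a_7 = -2·-60 + 2·32 + 2·-6 = 172
  a_8 = -2·172 + 2·-60 + 2·32 = -400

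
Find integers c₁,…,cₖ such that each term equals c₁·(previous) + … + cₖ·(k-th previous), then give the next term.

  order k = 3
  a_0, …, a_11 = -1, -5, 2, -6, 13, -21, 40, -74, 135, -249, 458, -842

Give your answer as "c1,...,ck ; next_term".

  a_3 = -1·2 + 1·-5 + -1·-1 = -6
  a_4 = -1·-6 + 1·2 + -1·-5 = 13
  a_5 = -1·13 + 1·-6 + -1·2 = -21
  a_6 = -1·-21 + 1·13 + -1·-6 = 40
  a_7 = -1·40 + 1·-21 + -1·13 = -74
  a_8 = -1·-74 + 1·40 + -1·-21 = 135
  a_9 = -1·135 + 1·-74 + -1·40 = -249
  a_10 = -1·-249 + 1·135 + -1·-74 = 458
  a_11 = -1·458 + 1·-249 + -1·135 = -842
  a_12 = -1·-842 + 1·458 + -1·-249 = 1549

-1,1,-1 ; 1549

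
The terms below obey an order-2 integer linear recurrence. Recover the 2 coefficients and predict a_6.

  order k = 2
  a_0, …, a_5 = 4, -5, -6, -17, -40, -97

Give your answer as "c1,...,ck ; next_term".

2,1 ; -234

  a_2 = 2·-5 + 1·4 = -6
  a_3 = 2·-6 + 1·-5 = -17
  a_4 = 2·-17 + 1·-6 = -40
  a_5 = 2·-40 + 1·-17 = -97
  a_6 = 2·-97 + 1·-40 = -234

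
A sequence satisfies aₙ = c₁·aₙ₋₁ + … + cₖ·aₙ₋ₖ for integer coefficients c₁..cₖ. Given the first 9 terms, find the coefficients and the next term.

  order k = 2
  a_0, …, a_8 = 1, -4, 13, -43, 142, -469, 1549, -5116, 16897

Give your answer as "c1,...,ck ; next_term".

-3,1 ; -55807

  a_2 = -3·-4 + 1·1 = 13
  a_3 = -3·13 + 1·-4 = -43
  a_4 = -3·-43 + 1·13 = 142
  a_5 = -3·142 + 1·-43 = -469
  a_6 = -3·-469 + 1·142 = 1549
  a_7 = -3·1549 + 1·-469 = -5116
  a_8 = -3·-5116 + 1·1549 = 16897
  a_9 = -3·16897 + 1·-5116 = -55807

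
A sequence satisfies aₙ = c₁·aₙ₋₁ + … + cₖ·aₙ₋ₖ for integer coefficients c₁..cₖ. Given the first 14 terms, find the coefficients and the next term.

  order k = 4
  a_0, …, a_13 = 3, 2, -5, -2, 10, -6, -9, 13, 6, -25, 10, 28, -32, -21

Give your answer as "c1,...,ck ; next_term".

-1,-1,0,1 ; 63

  a_4 = -1·-2 + -1·-5 + 0·2 + 1·3 = 10
  a_5 = -1·10 + -1·-2 + 0·-5 + 1·2 = -6
  a_6 = -1·-6 + -1·10 + 0·-2 + 1·-5 = -9
  a_7 = -1·-9 + -1·-6 + 0·10 + 1·-2 = 13
  a_8 = -1·13 + -1·-9 + 0·-6 + 1·10 = 6
  a_9 = -1·6 + -1·13 + 0·-9 + 1·-6 = -25
  a_10 = -1·-25 + -1·6 + 0·13 + 1·-9 = 10
  a_11 = -1·10 + -1·-25 + 0·6 + 1·13 = 28
  a_12 = -1·28 + -1·10 + 0·-25 + 1·6 = -32
  a_13 = -1·-32 + -1·28 + 0·10 + 1·-25 = -21
  a_14 = -1·-21 + -1·-32 + 0·28 + 1·10 = 63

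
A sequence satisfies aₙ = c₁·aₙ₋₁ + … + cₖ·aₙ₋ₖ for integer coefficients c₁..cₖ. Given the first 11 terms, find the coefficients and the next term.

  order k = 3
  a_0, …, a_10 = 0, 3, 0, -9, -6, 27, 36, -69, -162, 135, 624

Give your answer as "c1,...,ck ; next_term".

  a_3 = 0·0 + -3·3 + -2·0 = -9
  a_4 = 0·-9 + -3·0 + -2·3 = -6
  a_5 = 0·-6 + -3·-9 + -2·0 = 27
  a_6 = 0·27 + -3·-6 + -2·-9 = 36
  a_7 = 0·36 + -3·27 + -2·-6 = -69
  a_8 = 0·-69 + -3·36 + -2·27 = -162
  a_9 = 0·-162 + -3·-69 + -2·36 = 135
  a_10 = 0·135 + -3·-162 + -2·-69 = 624
  a_11 = 0·624 + -3·135 + -2·-162 = -81

0,-3,-2 ; -81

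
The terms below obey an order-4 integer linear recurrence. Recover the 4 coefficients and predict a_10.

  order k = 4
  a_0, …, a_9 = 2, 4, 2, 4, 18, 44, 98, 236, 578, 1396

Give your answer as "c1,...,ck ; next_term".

2,0,2,1 ; 3362

  a_4 = 2·4 + 0·2 + 2·4 + 1·2 = 18
  a_5 = 2·18 + 0·4 + 2·2 + 1·4 = 44
  a_6 = 2·44 + 0·18 + 2·4 + 1·2 = 98
  a_7 = 2·98 + 0·44 + 2·18 + 1·4 = 236
  a_8 = 2·236 + 0·98 + 2·44 + 1·18 = 578
  a_9 = 2·578 + 0·236 + 2·98 + 1·44 = 1396
  a_10 = 2·1396 + 0·578 + 2·236 + 1·98 = 3362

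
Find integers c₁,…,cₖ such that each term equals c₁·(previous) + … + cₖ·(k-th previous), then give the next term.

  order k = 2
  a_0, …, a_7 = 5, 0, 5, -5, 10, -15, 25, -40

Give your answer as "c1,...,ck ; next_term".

-1,1 ; 65

  a_2 = -1·0 + 1·5 = 5
  a_3 = -1·5 + 1·0 = -5
  a_4 = -1·-5 + 1·5 = 10
  a_5 = -1·10 + 1·-5 = -15
  a_6 = -1·-15 + 1·10 = 25
  a_7 = -1·25 + 1·-15 = -40
  a_8 = -1·-40 + 1·25 = 65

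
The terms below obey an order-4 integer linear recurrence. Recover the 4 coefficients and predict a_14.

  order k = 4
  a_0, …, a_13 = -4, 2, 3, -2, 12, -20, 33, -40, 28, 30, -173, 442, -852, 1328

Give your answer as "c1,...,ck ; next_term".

  a_4 = -2·-2 + 0·3 + 2·2 + -1·-4 = 12
  a_5 = -2·12 + 0·-2 + 2·3 + -1·2 = -20
  a_6 = -2·-20 + 0·12 + 2·-2 + -1·3 = 33
  a_7 = -2·33 + 0·-20 + 2·12 + -1·-2 = -40
  a_8 = -2·-40 + 0·33 + 2·-20 + -1·12 = 28
  a_9 = -2·28 + 0·-40 + 2·33 + -1·-20 = 30
  a_10 = -2·30 + 0·28 + 2·-40 + -1·33 = -173
  a_11 = -2·-173 + 0·30 + 2·28 + -1·-40 = 442
  a_12 = -2·442 + 0·-173 + 2·30 + -1·28 = -852
  a_13 = -2·-852 + 0·442 + 2·-173 + -1·30 = 1328
  a_14 = -2·1328 + 0·-852 + 2·442 + -1·-173 = -1599

-2,0,2,-1 ; -1599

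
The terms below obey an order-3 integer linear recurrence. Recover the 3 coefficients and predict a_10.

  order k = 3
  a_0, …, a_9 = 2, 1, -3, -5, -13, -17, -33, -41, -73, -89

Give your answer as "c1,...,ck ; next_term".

1,2,-2 ; -153

  a_3 = 1·-3 + 2·1 + -2·2 = -5
  a_4 = 1·-5 + 2·-3 + -2·1 = -13
  a_5 = 1·-13 + 2·-5 + -2·-3 = -17
  a_6 = 1·-17 + 2·-13 + -2·-5 = -33
  a_7 = 1·-33 + 2·-17 + -2·-13 = -41
  a_8 = 1·-41 + 2·-33 + -2·-17 = -73
  a_9 = 1·-73 + 2·-41 + -2·-33 = -89
  a_10 = 1·-89 + 2·-73 + -2·-41 = -153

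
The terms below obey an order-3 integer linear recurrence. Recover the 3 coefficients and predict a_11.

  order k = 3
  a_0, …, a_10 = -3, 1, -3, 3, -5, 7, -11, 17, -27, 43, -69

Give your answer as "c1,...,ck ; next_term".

-2,0,1 ; 111

  a_3 = -2·-3 + 0·1 + 1·-3 = 3
  a_4 = -2·3 + 0·-3 + 1·1 = -5
  a_5 = -2·-5 + 0·3 + 1·-3 = 7
  a_6 = -2·7 + 0·-5 + 1·3 = -11
  a_7 = -2·-11 + 0·7 + 1·-5 = 17
  a_8 = -2·17 + 0·-11 + 1·7 = -27
  a_9 = -2·-27 + 0·17 + 1·-11 = 43
  a_10 = -2·43 + 0·-27 + 1·17 = -69
  a_11 = -2·-69 + 0·43 + 1·-27 = 111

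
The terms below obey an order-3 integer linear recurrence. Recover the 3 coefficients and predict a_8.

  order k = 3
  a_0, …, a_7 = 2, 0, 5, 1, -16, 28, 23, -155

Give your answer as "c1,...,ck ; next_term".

  a_3 = -1·5 + -3·0 + 3·2 = 1
  a_4 = -1·1 + -3·5 + 3·0 = -16
  a_5 = -1·-16 + -3·1 + 3·5 = 28
  a_6 = -1·28 + -3·-16 + 3·1 = 23
  a_7 = -1·23 + -3·28 + 3·-16 = -155
  a_8 = -1·-155 + -3·23 + 3·28 = 170

-1,-3,3 ; 170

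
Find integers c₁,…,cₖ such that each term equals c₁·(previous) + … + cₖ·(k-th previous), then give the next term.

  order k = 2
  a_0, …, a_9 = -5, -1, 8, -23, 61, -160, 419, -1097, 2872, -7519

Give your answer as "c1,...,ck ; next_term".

-3,-1 ; 19685

  a_2 = -3·-1 + -1·-5 = 8
  a_3 = -3·8 + -1·-1 = -23
  a_4 = -3·-23 + -1·8 = 61
  a_5 = -3·61 + -1·-23 = -160
  a_6 = -3·-160 + -1·61 = 419
  a_7 = -3·419 + -1·-160 = -1097
  a_8 = -3·-1097 + -1·419 = 2872
  a_9 = -3·2872 + -1·-1097 = -7519
  a_10 = -3·-7519 + -1·2872 = 19685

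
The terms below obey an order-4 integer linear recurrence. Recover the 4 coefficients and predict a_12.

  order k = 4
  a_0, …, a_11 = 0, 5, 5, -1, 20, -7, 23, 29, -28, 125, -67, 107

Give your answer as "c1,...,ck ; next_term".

0,2,2,-3 ; 200

  a_4 = 0·-1 + 2·5 + 2·5 + -3·0 = 20
  a_5 = 0·20 + 2·-1 + 2·5 + -3·5 = -7
  a_6 = 0·-7 + 2·20 + 2·-1 + -3·5 = 23
  a_7 = 0·23 + 2·-7 + 2·20 + -3·-1 = 29
  a_8 = 0·29 + 2·23 + 2·-7 + -3·20 = -28
  a_9 = 0·-28 + 2·29 + 2·23 + -3·-7 = 125
  a_10 = 0·125 + 2·-28 + 2·29 + -3·23 = -67
  a_11 = 0·-67 + 2·125 + 2·-28 + -3·29 = 107
  a_12 = 0·107 + 2·-67 + 2·125 + -3·-28 = 200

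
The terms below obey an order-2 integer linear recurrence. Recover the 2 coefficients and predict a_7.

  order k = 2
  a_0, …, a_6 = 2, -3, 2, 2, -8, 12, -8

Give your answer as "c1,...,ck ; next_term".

-2,-2 ; -8

  a_2 = -2·-3 + -2·2 = 2
  a_3 = -2·2 + -2·-3 = 2
  a_4 = -2·2 + -2·2 = -8
  a_5 = -2·-8 + -2·2 = 12
  a_6 = -2·12 + -2·-8 = -8
  a_7 = -2·-8 + -2·12 = -8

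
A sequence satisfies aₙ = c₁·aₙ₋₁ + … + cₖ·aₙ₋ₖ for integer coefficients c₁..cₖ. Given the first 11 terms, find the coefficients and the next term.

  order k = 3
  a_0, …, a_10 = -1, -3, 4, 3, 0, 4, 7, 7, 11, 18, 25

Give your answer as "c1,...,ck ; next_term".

  a_3 = 1·4 + 0·-3 + 1·-1 = 3
  a_4 = 1·3 + 0·4 + 1·-3 = 0
  a_5 = 1·0 + 0·3 + 1·4 = 4
  a_6 = 1·4 + 0·0 + 1·3 = 7
  a_7 = 1·7 + 0·4 + 1·0 = 7
  a_8 = 1·7 + 0·7 + 1·4 = 11
  a_9 = 1·11 + 0·7 + 1·7 = 18
  a_10 = 1·18 + 0·11 + 1·7 = 25
  a_11 = 1·25 + 0·18 + 1·11 = 36

1,0,1 ; 36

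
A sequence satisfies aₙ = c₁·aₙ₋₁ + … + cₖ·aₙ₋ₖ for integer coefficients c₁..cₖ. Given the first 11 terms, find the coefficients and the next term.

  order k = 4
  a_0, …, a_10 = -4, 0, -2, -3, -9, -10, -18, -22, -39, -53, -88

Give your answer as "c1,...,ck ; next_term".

  a_4 = 1·-3 + 1·-2 + -1·0 + 1·-4 = -9
  a_5 = 1·-9 + 1·-3 + -1·-2 + 1·0 = -10
  a_6 = 1·-10 + 1·-9 + -1·-3 + 1·-2 = -18
  a_7 = 1·-18 + 1·-10 + -1·-9 + 1·-3 = -22
  a_8 = 1·-22 + 1·-18 + -1·-10 + 1·-9 = -39
  a_9 = 1·-39 + 1·-22 + -1·-18 + 1·-10 = -53
  a_10 = 1·-53 + 1·-39 + -1·-22 + 1·-18 = -88
  a_11 = 1·-88 + 1·-53 + -1·-39 + 1·-22 = -124

1,1,-1,1 ; -124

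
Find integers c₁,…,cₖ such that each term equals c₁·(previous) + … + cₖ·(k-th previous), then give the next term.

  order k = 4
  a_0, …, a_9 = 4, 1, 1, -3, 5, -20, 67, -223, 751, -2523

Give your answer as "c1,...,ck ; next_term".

  a_4 = -3·-3 + 1·1 + -1·1 + -1·4 = 5
  a_5 = -3·5 + 1·-3 + -1·1 + -1·1 = -20
  a_6 = -3·-20 + 1·5 + -1·-3 + -1·1 = 67
  a_7 = -3·67 + 1·-20 + -1·5 + -1·-3 = -223
  a_8 = -3·-223 + 1·67 + -1·-20 + -1·5 = 751
  a_9 = -3·751 + 1·-223 + -1·67 + -1·-20 = -2523
  a_10 = -3·-2523 + 1·751 + -1·-223 + -1·67 = 8476

-3,1,-1,-1 ; 8476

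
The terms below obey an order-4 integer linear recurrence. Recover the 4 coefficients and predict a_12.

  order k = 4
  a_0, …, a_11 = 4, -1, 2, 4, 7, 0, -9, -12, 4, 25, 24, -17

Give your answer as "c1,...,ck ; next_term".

  a_4 = 1·4 + -1·2 + -1·-1 + 1·4 = 7
  a_5 = 1·7 + -1·4 + -1·2 + 1·-1 = 0
  a_6 = 1·0 + -1·7 + -1·4 + 1·2 = -9
  a_7 = 1·-9 + -1·0 + -1·7 + 1·4 = -12
  a_8 = 1·-12 + -1·-9 + -1·0 + 1·7 = 4
  a_9 = 1·4 + -1·-12 + -1·-9 + 1·0 = 25
  a_10 = 1·25 + -1·4 + -1·-12 + 1·-9 = 24
  a_11 = 1·24 + -1·25 + -1·4 + 1·-12 = -17
  a_12 = 1·-17 + -1·24 + -1·25 + 1·4 = -62

1,-1,-1,1 ; -62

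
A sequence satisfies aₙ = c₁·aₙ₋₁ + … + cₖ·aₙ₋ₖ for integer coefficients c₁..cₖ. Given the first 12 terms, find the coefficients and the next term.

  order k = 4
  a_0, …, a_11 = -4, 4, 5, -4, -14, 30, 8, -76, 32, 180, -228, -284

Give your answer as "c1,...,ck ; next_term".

-1,-2,0,2 ; 804

  a_4 = -1·-4 + -2·5 + 0·4 + 2·-4 = -14
  a_5 = -1·-14 + -2·-4 + 0·5 + 2·4 = 30
  a_6 = -1·30 + -2·-14 + 0·-4 + 2·5 = 8
  a_7 = -1·8 + -2·30 + 0·-14 + 2·-4 = -76
  a_8 = -1·-76 + -2·8 + 0·30 + 2·-14 = 32
  a_9 = -1·32 + -2·-76 + 0·8 + 2·30 = 180
  a_10 = -1·180 + -2·32 + 0·-76 + 2·8 = -228
  a_11 = -1·-228 + -2·180 + 0·32 + 2·-76 = -284
  a_12 = -1·-284 + -2·-228 + 0·180 + 2·32 = 804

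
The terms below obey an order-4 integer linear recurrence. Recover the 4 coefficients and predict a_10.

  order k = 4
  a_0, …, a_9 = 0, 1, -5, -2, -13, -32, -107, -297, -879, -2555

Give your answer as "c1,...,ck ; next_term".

  a_4 = 2·-2 + 2·-5 + 1·1 + 3·0 = -13
  a_5 = 2·-13 + 2·-2 + 1·-5 + 3·1 = -32
  a_6 = 2·-32 + 2·-13 + 1·-2 + 3·-5 = -107
  a_7 = 2·-107 + 2·-32 + 1·-13 + 3·-2 = -297
  a_8 = 2·-297 + 2·-107 + 1·-32 + 3·-13 = -879
  a_9 = 2·-879 + 2·-297 + 1·-107 + 3·-32 = -2555
  a_10 = 2·-2555 + 2·-879 + 1·-297 + 3·-107 = -7486

2,2,1,3 ; -7486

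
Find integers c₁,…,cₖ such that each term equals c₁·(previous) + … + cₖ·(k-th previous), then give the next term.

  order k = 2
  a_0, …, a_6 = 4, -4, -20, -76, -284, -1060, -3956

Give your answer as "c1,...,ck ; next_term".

  a_2 = 4·-4 + -1·4 = -20
  a_3 = 4·-20 + -1·-4 = -76
  a_4 = 4·-76 + -1·-20 = -284
  a_5 = 4·-284 + -1·-76 = -1060
  a_6 = 4·-1060 + -1·-284 = -3956
  a_7 = 4·-3956 + -1·-1060 = -14764

4,-1 ; -14764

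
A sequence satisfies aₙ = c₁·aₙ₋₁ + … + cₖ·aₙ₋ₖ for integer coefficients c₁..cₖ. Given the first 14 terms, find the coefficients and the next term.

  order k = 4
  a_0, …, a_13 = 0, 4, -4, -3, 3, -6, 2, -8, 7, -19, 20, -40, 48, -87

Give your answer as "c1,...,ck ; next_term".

  a_4 = -1·-3 + 1·-4 + 1·4 + 1·0 = 3
  a_5 = -1·3 + 1·-3 + 1·-4 + 1·4 = -6
  a_6 = -1·-6 + 1·3 + 1·-3 + 1·-4 = 2
  a_7 = -1·2 + 1·-6 + 1·3 + 1·-3 = -8
  a_8 = -1·-8 + 1·2 + 1·-6 + 1·3 = 7
  a_9 = -1·7 + 1·-8 + 1·2 + 1·-6 = -19
  a_10 = -1·-19 + 1·7 + 1·-8 + 1·2 = 20
  a_11 = -1·20 + 1·-19 + 1·7 + 1·-8 = -40
  a_12 = -1·-40 + 1·20 + 1·-19 + 1·7 = 48
  a_13 = -1·48 + 1·-40 + 1·20 + 1·-19 = -87
  a_14 = -1·-87 + 1·48 + 1·-40 + 1·20 = 115

-1,1,1,1 ; 115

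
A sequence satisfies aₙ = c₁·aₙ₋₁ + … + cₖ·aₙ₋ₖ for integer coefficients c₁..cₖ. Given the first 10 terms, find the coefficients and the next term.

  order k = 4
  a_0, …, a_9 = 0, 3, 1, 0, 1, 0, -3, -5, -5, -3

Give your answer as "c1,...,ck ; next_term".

  a_4 = 2·0 + -2·1 + 1·3 + -1·0 = 1
  a_5 = 2·1 + -2·0 + 1·1 + -1·3 = 0
  a_6 = 2·0 + -2·1 + 1·0 + -1·1 = -3
  a_7 = 2·-3 + -2·0 + 1·1 + -1·0 = -5
  a_8 = 2·-5 + -2·-3 + 1·0 + -1·1 = -5
  a_9 = 2·-5 + -2·-5 + 1·-3 + -1·0 = -3
  a_10 = 2·-3 + -2·-5 + 1·-5 + -1·-3 = 2

2,-2,1,-1 ; 2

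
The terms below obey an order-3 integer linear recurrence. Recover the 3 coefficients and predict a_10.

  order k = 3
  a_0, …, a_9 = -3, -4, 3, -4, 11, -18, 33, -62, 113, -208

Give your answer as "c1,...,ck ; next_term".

  a_3 = -1·3 + 1·-4 + -1·-3 = -4
  a_4 = -1·-4 + 1·3 + -1·-4 = 11
  a_5 = -1·11 + 1·-4 + -1·3 = -18
  a_6 = -1·-18 + 1·11 + -1·-4 = 33
  a_7 = -1·33 + 1·-18 + -1·11 = -62
  a_8 = -1·-62 + 1·33 + -1·-18 = 113
  a_9 = -1·113 + 1·-62 + -1·33 = -208
  a_10 = -1·-208 + 1·113 + -1·-62 = 383

-1,1,-1 ; 383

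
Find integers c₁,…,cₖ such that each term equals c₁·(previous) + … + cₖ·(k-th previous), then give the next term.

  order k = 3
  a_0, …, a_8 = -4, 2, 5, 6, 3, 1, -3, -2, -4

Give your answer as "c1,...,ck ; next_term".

  a_3 = 0·5 + 1·2 + -1·-4 = 6
  a_4 = 0·6 + 1·5 + -1·2 = 3
  a_5 = 0·3 + 1·6 + -1·5 = 1
  a_6 = 0·1 + 1·3 + -1·6 = -3
  a_7 = 0·-3 + 1·1 + -1·3 = -2
  a_8 = 0·-2 + 1·-3 + -1·1 = -4
  a_9 = 0·-4 + 1·-2 + -1·-3 = 1

0,1,-1 ; 1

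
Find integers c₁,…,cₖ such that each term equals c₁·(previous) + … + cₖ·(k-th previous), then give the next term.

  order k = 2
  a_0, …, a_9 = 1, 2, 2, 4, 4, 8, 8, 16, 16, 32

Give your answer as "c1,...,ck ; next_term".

0,2 ; 32

  a_2 = 0·2 + 2·1 = 2
  a_3 = 0·2 + 2·2 = 4
  a_4 = 0·4 + 2·2 = 4
  a_5 = 0·4 + 2·4 = 8
  a_6 = 0·8 + 2·4 = 8
  a_7 = 0·8 + 2·8 = 16
  a_8 = 0·16 + 2·8 = 16
  a_9 = 0·16 + 2·16 = 32
  a_10 = 0·32 + 2·16 = 32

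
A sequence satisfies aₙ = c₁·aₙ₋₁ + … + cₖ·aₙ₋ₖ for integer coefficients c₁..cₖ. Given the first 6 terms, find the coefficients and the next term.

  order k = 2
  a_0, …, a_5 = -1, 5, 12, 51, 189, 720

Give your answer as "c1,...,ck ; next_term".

  a_2 = 3·5 + 3·-1 = 12
  a_3 = 3·12 + 3·5 = 51
  a_4 = 3·51 + 3·12 = 189
  a_5 = 3·189 + 3·51 = 720
  a_6 = 3·720 + 3·189 = 2727

3,3 ; 2727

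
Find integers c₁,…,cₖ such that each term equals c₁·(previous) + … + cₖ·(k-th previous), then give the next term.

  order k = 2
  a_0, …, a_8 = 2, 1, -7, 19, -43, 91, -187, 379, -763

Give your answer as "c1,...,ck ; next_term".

  a_2 = -3·1 + -2·2 = -7
  a_3 = -3·-7 + -2·1 = 19
  a_4 = -3·19 + -2·-7 = -43
  a_5 = -3·-43 + -2·19 = 91
  a_6 = -3·91 + -2·-43 = -187
  a_7 = -3·-187 + -2·91 = 379
  a_8 = -3·379 + -2·-187 = -763
  a_9 = -3·-763 + -2·379 = 1531

-3,-2 ; 1531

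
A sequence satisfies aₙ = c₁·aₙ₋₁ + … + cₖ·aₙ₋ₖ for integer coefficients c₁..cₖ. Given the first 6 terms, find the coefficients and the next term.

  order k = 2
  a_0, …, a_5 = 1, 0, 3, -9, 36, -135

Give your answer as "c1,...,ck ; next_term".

  a_2 = -3·0 + 3·1 = 3
  a_3 = -3·3 + 3·0 = -9
  a_4 = -3·-9 + 3·3 = 36
  a_5 = -3·36 + 3·-9 = -135
  a_6 = -3·-135 + 3·36 = 513

-3,3 ; 513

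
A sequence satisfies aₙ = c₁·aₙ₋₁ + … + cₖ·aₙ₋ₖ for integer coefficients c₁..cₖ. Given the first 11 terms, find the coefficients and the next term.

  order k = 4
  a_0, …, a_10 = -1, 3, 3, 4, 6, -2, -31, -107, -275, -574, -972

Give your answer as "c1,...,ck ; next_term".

3,-2,-1,-3 ; -1172

  a_4 = 3·4 + -2·3 + -1·3 + -3·-1 = 6
  a_5 = 3·6 + -2·4 + -1·3 + -3·3 = -2
  a_6 = 3·-2 + -2·6 + -1·4 + -3·3 = -31
  a_7 = 3·-31 + -2·-2 + -1·6 + -3·4 = -107
  a_8 = 3·-107 + -2·-31 + -1·-2 + -3·6 = -275
  a_9 = 3·-275 + -2·-107 + -1·-31 + -3·-2 = -574
  a_10 = 3·-574 + -2·-275 + -1·-107 + -3·-31 = -972
  a_11 = 3·-972 + -2·-574 + -1·-275 + -3·-107 = -1172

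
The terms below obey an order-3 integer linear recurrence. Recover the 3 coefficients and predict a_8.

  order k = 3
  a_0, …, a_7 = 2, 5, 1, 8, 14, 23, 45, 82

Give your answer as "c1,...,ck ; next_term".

  a_3 = 1·1 + 1·5 + 1·2 = 8
  a_4 = 1·8 + 1·1 + 1·5 = 14
  a_5 = 1·14 + 1·8 + 1·1 = 23
  a_6 = 1·23 + 1·14 + 1·8 = 45
  a_7 = 1·45 + 1·23 + 1·14 = 82
  a_8 = 1·82 + 1·45 + 1·23 = 150

1,1,1 ; 150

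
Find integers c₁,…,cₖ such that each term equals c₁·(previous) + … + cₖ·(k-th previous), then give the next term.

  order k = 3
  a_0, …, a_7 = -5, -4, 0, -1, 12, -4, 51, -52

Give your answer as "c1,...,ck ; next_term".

0,4,-3 ; 216

  a_3 = 0·0 + 4·-4 + -3·-5 = -1
  a_4 = 0·-1 + 4·0 + -3·-4 = 12
  a_5 = 0·12 + 4·-1 + -3·0 = -4
  a_6 = 0·-4 + 4·12 + -3·-1 = 51
  a_7 = 0·51 + 4·-4 + -3·12 = -52
  a_8 = 0·-52 + 4·51 + -3·-4 = 216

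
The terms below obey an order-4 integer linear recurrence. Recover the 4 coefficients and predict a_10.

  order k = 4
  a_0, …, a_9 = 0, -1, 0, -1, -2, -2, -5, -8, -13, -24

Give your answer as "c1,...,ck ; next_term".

  a_4 = 1·-1 + 1·0 + 1·-1 + -1·0 = -2
  a_5 = 1·-2 + 1·-1 + 1·0 + -1·-1 = -2
  a_6 = 1·-2 + 1·-2 + 1·-1 + -1·0 = -5
  a_7 = 1·-5 + 1·-2 + 1·-2 + -1·-1 = -8
  a_8 = 1·-8 + 1·-5 + 1·-2 + -1·-2 = -13
  a_9 = 1·-13 + 1·-8 + 1·-5 + -1·-2 = -24
  a_10 = 1·-24 + 1·-13 + 1·-8 + -1·-5 = -40

1,1,1,-1 ; -40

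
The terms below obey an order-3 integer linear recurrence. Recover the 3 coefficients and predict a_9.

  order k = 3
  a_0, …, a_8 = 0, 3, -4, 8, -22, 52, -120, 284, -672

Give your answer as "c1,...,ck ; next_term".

  a_3 = -2·-4 + 0·3 + -2·0 = 8
  a_4 = -2·8 + 0·-4 + -2·3 = -22
  a_5 = -2·-22 + 0·8 + -2·-4 = 52
  a_6 = -2·52 + 0·-22 + -2·8 = -120
  a_7 = -2·-120 + 0·52 + -2·-22 = 284
  a_8 = -2·284 + 0·-120 + -2·52 = -672
  a_9 = -2·-672 + 0·284 + -2·-120 = 1584

-2,0,-2 ; 1584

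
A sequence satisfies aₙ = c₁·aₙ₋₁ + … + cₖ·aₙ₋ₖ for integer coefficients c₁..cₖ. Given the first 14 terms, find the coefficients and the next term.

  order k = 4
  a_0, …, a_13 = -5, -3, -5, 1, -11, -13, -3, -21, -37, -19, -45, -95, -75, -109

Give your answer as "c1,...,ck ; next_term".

0,0,2,1 ; -235

  a_4 = 0·1 + 0·-5 + 2·-3 + 1·-5 = -11
  a_5 = 0·-11 + 0·1 + 2·-5 + 1·-3 = -13
  a_6 = 0·-13 + 0·-11 + 2·1 + 1·-5 = -3
  a_7 = 0·-3 + 0·-13 + 2·-11 + 1·1 = -21
  a_8 = 0·-21 + 0·-3 + 2·-13 + 1·-11 = -37
  a_9 = 0·-37 + 0·-21 + 2·-3 + 1·-13 = -19
  a_10 = 0·-19 + 0·-37 + 2·-21 + 1·-3 = -45
  a_11 = 0·-45 + 0·-19 + 2·-37 + 1·-21 = -95
  a_12 = 0·-95 + 0·-45 + 2·-19 + 1·-37 = -75
  a_13 = 0·-75 + 0·-95 + 2·-45 + 1·-19 = -109
  a_14 = 0·-109 + 0·-75 + 2·-95 + 1·-45 = -235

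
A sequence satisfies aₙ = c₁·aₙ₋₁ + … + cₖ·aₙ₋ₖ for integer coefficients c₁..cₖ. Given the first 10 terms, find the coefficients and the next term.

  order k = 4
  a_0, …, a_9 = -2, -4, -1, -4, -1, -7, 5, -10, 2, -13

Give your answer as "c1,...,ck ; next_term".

-1,-1,0,3 ; 26

  a_4 = -1·-4 + -1·-1 + 0·-4 + 3·-2 = -1
  a_5 = -1·-1 + -1·-4 + 0·-1 + 3·-4 = -7
  a_6 = -1·-7 + -1·-1 + 0·-4 + 3·-1 = 5
  a_7 = -1·5 + -1·-7 + 0·-1 + 3·-4 = -10
  a_8 = -1·-10 + -1·5 + 0·-7 + 3·-1 = 2
  a_9 = -1·2 + -1·-10 + 0·5 + 3·-7 = -13
  a_10 = -1·-13 + -1·2 + 0·-10 + 3·5 = 26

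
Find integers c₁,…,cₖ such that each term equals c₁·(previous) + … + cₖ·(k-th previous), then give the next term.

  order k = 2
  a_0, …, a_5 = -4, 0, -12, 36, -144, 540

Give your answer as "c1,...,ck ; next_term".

  a_2 = -3·0 + 3·-4 = -12
  a_3 = -3·-12 + 3·0 = 36
  a_4 = -3·36 + 3·-12 = -144
  a_5 = -3·-144 + 3·36 = 540
  a_6 = -3·540 + 3·-144 = -2052

-3,3 ; -2052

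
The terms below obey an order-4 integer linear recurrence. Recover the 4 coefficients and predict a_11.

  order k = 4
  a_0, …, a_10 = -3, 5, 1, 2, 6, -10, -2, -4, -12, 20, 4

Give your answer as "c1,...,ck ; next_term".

0,0,0,-2 ; 8

  a_4 = 0·2 + 0·1 + 0·5 + -2·-3 = 6
  a_5 = 0·6 + 0·2 + 0·1 + -2·5 = -10
  a_6 = 0·-10 + 0·6 + 0·2 + -2·1 = -2
  a_7 = 0·-2 + 0·-10 + 0·6 + -2·2 = -4
  a_8 = 0·-4 + 0·-2 + 0·-10 + -2·6 = -12
  a_9 = 0·-12 + 0·-4 + 0·-2 + -2·-10 = 20
  a_10 = 0·20 + 0·-12 + 0·-4 + -2·-2 = 4
  a_11 = 0·4 + 0·20 + 0·-12 + -2·-4 = 8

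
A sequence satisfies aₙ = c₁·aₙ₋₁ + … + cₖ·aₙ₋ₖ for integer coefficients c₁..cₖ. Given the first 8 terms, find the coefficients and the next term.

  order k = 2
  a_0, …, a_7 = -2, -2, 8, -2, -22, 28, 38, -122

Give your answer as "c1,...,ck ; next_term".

-1,-3 ; 8

  a_2 = -1·-2 + -3·-2 = 8
  a_3 = -1·8 + -3·-2 = -2
  a_4 = -1·-2 + -3·8 = -22
  a_5 = -1·-22 + -3·-2 = 28
  a_6 = -1·28 + -3·-22 = 38
  a_7 = -1·38 + -3·28 = -122
  a_8 = -1·-122 + -3·38 = 8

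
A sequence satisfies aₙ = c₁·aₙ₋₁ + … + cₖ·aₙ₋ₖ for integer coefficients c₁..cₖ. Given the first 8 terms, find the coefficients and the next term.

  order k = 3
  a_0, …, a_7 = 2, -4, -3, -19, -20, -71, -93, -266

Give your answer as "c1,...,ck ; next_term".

  a_3 = 1·-3 + 3·-4 + -2·2 = -19
  a_4 = 1·-19 + 3·-3 + -2·-4 = -20
  a_5 = 1·-20 + 3·-19 + -2·-3 = -71
  a_6 = 1·-71 + 3·-20 + -2·-19 = -93
  a_7 = 1·-93 + 3·-71 + -2·-20 = -266
  a_8 = 1·-266 + 3·-93 + -2·-71 = -403

1,3,-2 ; -403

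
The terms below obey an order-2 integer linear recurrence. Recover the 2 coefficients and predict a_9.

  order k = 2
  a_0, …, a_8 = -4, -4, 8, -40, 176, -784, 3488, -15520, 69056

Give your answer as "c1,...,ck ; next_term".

  a_2 = -4·-4 + 2·-4 = 8
  a_3 = -4·8 + 2·-4 = -40
  a_4 = -4·-40 + 2·8 = 176
  a_5 = -4·176 + 2·-40 = -784
  a_6 = -4·-784 + 2·176 = 3488
  a_7 = -4·3488 + 2·-784 = -15520
  a_8 = -4·-15520 + 2·3488 = 69056
  a_9 = -4·69056 + 2·-15520 = -307264

-4,2 ; -307264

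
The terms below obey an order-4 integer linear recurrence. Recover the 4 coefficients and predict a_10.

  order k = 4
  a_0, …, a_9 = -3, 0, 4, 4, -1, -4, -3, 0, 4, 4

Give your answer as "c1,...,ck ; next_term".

  a_4 = 0·4 + -1·4 + 0·0 + -1·-3 = -1
  a_5 = 0·-1 + -1·4 + 0·4 + -1·0 = -4
  a_6 = 0·-4 + -1·-1 + 0·4 + -1·4 = -3
  a_7 = 0·-3 + -1·-4 + 0·-1 + -1·4 = 0
  a_8 = 0·0 + -1·-3 + 0·-4 + -1·-1 = 4
  a_9 = 0·4 + -1·0 + 0·-3 + -1·-4 = 4
  a_10 = 0·4 + -1·4 + 0·0 + -1·-3 = -1

0,-1,0,-1 ; -1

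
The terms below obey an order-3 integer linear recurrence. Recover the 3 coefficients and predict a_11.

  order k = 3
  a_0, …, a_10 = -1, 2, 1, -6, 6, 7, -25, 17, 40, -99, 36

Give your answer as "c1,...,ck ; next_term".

  a_3 = -1·1 + -2·2 + 1·-1 = -6
  a_4 = -1·-6 + -2·1 + 1·2 = 6
  a_5 = -1·6 + -2·-6 + 1·1 = 7
  a_6 = -1·7 + -2·6 + 1·-6 = -25
  a_7 = -1·-25 + -2·7 + 1·6 = 17
  a_8 = -1·17 + -2·-25 + 1·7 = 40
  a_9 = -1·40 + -2·17 + 1·-25 = -99
  a_10 = -1·-99 + -2·40 + 1·17 = 36
  a_11 = -1·36 + -2·-99 + 1·40 = 202

-1,-2,1 ; 202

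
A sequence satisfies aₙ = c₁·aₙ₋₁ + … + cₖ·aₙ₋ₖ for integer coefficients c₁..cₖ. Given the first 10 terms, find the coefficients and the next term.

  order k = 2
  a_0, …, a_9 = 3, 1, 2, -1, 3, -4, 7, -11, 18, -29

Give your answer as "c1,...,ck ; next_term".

-1,1 ; 47

  a_2 = -1·1 + 1·3 = 2
  a_3 = -1·2 + 1·1 = -1
  a_4 = -1·-1 + 1·2 = 3
  a_5 = -1·3 + 1·-1 = -4
  a_6 = -1·-4 + 1·3 = 7
  a_7 = -1·7 + 1·-4 = -11
  a_8 = -1·-11 + 1·7 = 18
  a_9 = -1·18 + 1·-11 = -29
  a_10 = -1·-29 + 1·18 = 47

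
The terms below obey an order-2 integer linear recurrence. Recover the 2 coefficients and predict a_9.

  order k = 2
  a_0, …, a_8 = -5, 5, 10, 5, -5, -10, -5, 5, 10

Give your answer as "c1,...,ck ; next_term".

  a_2 = 1·5 + -1·-5 = 10
  a_3 = 1·10 + -1·5 = 5
  a_4 = 1·5 + -1·10 = -5
  a_5 = 1·-5 + -1·5 = -10
  a_6 = 1·-10 + -1·-5 = -5
  a_7 = 1·-5 + -1·-10 = 5
  a_8 = 1·5 + -1·-5 = 10
  a_9 = 1·10 + -1·5 = 5

1,-1 ; 5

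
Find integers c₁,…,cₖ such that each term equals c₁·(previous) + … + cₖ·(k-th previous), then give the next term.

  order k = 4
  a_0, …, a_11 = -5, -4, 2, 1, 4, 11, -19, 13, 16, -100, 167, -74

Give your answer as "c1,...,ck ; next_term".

-1,-1,2,-3 ; -341

  a_4 = -1·1 + -1·2 + 2·-4 + -3·-5 = 4
  a_5 = -1·4 + -1·1 + 2·2 + -3·-4 = 11
  a_6 = -1·11 + -1·4 + 2·1 + -3·2 = -19
  a_7 = -1·-19 + -1·11 + 2·4 + -3·1 = 13
  a_8 = -1·13 + -1·-19 + 2·11 + -3·4 = 16
  a_9 = -1·16 + -1·13 + 2·-19 + -3·11 = -100
  a_10 = -1·-100 + -1·16 + 2·13 + -3·-19 = 167
  a_11 = -1·167 + -1·-100 + 2·16 + -3·13 = -74
  a_12 = -1·-74 + -1·167 + 2·-100 + -3·16 = -341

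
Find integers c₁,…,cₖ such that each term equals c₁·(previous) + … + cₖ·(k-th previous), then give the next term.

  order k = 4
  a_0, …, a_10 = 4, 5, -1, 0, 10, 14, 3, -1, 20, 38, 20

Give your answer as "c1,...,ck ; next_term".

  a_4 = 1·0 + -1·-1 + 1·5 + 1·4 = 10
  a_5 = 1·10 + -1·0 + 1·-1 + 1·5 = 14
  a_6 = 1·14 + -1·10 + 1·0 + 1·-1 = 3
  a_7 = 1·3 + -1·14 + 1·10 + 1·0 = -1
  a_8 = 1·-1 + -1·3 + 1·14 + 1·10 = 20
  a_9 = 1·20 + -1·-1 + 1·3 + 1·14 = 38
  a_10 = 1·38 + -1·20 + 1·-1 + 1·3 = 20
  a_11 = 1·20 + -1·38 + 1·20 + 1·-1 = 1

1,-1,1,1 ; 1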